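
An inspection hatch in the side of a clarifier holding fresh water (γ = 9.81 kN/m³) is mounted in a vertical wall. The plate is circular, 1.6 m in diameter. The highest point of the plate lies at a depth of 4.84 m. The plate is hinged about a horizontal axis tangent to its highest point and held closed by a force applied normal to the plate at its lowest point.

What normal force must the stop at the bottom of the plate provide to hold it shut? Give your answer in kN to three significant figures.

P ≈ 57.6 kN

γ = 9.81 kN/m³.
The centroid is at the centre, 0.8 m below the top of the plate, so the centroid depth is h_c = 4.84 + 0.8 = 5.64 m.
A = π(0.8)² = 2.01062 m².
Resultant F = γ·h_c·A = 9.81 × 5.64 × 2.01062 = 111.244 kN.
I_c = πr⁴/4 = π × 0.8⁴/4 = 0.321699 m⁴.
Centre of pressure: y_p = y_c + I_c/(y_c·A) = 5.64 + 0.321699/(5.64 × 2.01062) = 5.64 + 0.0283688 = 5.66837 m along the plane.
The resultant acts 0.8 + 0.0283688 = 0.828369 m (along the plate) below the hinge at the top edge, so the moment about the hinge is M = F × 0.828369 = 111.244 × 0.828369 = 92.1511 kN·m.
A normal force at the bottom, 1.6 m from the hinge, must supply this moment: P = 92.1511/1.6 = 57.5944 kN.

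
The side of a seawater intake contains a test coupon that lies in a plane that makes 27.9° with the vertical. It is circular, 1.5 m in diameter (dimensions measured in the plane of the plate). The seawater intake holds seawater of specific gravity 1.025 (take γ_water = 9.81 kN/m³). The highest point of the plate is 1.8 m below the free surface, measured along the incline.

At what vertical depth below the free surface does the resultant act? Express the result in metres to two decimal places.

γ = 1.025 × 9.81 = 10.05525 kN/m³.
The plate makes 27.9° with the vertical, i.e. θ = 90° − 27.9° = 62.1° to the horizontal. Measuring y along the incline from the free-surface line, vertical depth h = y·sinθ with sinθ = 0.883766.
The centroid is at the centre, 0.75 m below the top of the plate, so y_c = 1.8 + 0.75 = 2.55 m and h_c = 2.55 × 0.883766 = 2.2536 m.
A = π(0.75)² = 1.76715 m².
Resultant F = γ·h_c·A = 10.05525 × 2.2536 × 1.76715 = 40.0445 kN.
I_c = πr⁴/4 = π × 0.75⁴/4 = 0.248505 m⁴.
Centre of pressure: y_p = y_c + I_c/(y_c·A) = 2.55 + 0.248505/(2.55 × 1.76715) = 2.55 + 0.055147 = 2.60515 m along the plane.
Vertically, h_p = y_p·sinθ = 2.60515 × 0.883766 = 2.30234 m.

h_p = 2.30 m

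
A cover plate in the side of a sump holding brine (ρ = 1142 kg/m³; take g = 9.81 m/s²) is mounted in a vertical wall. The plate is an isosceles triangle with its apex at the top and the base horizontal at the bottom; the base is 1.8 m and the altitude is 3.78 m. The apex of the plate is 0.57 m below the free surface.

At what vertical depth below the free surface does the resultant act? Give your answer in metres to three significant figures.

h_p = 3.35 m

γ = ρg = 1142 × 9.81 / 1000 = 11.20302 kN/m³.
With the apex up, the centroid sits 2h/3 = 2 × 3.78/3 = 2.52 m below the apex, so the centroid depth is h_c = 0.57 + 2.52 = 3.09 m.
A = ½ × 1.8 × 3.78 = 3.402 m².
Resultant F = γ·h_c·A = 11.20302 × 3.09 × 3.402 = 117.768 kN.
I_c = b·h³/36 = 1.8 × 3.78³/36 = 2.70051 m⁴.
Centre of pressure: y_p = y_c + I_c/(y_c·A) = 3.09 + 2.70051/(3.09 × 3.402) = 3.09 + 0.256893 = 3.34689 m along the plane.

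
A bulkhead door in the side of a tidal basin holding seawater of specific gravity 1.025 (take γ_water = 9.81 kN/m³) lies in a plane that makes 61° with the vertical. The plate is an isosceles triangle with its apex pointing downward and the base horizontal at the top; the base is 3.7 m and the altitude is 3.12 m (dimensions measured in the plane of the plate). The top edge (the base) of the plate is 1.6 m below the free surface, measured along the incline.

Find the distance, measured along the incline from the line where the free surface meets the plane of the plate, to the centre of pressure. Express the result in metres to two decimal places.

y_p = 2.84 m

γ = 1.025 × 9.81 = 10.05525 kN/m³.
The plate makes 61° with the vertical, i.e. θ = 90° − 61° = 29° to the horizontal. Measuring y along the incline from the free-surface line, vertical depth h = y·sinθ with sinθ = 0.484810.
With the apex down, the centroid sits h/3 = 3.12/3 = 1.04 m below the base (the top edge), so y_c = 1.6 + 1.04 = 2.64 m and h_c = 2.64 × 0.484810 = 1.2799 m.
A = ½ × 3.7 × 3.12 = 5.772 m².
Resultant F = γ·h_c·A = 10.05525 × 1.2799 × 5.772 = 74.284 kN.
I_c = b·h³/36 = 3.7 × 3.12³/36 = 3.1215 m⁴.
Centre of pressure: y_p = y_c + I_c/(y_c·A) = 2.64 + 3.1215/(2.64 × 5.772) = 2.64 + 0.204849 = 2.84485 m along the plane.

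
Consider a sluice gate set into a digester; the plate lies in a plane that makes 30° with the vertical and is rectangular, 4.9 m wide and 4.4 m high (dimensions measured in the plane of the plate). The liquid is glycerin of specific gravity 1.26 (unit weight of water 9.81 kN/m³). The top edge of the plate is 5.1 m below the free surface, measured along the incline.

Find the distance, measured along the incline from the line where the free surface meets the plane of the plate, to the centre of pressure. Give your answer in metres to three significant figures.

γ = 1.26 × 9.81 = 12.3606 kN/m³.
The plate makes 30° with the vertical, i.e. θ = 90° − 30° = 60° to the horizontal. Measuring y along the incline from the free-surface line, vertical depth h = y·sinθ with sinθ = 0.866025.
The centroid lies 4.4/2 = 2.2 m below the top edge, so y_c = 5.1 + 2.2 = 7.3 m and h_c = 7.3 × 0.866025 = 6.32198 m.
A = 4.9 × 4.4 = 21.56 m².
Resultant F = γ·h_c·A = 12.3606 × 6.32198 × 21.56 = 1684.77 kN.
I_c = b·h³/12 = 4.9 × 4.4³/12 = 34.7835 m⁴.
Centre of pressure: y_p = y_c + I_c/(y_c·A) = 7.3 + 34.7835/(7.3 × 21.56) = 7.3 + 0.221005 = 7.521 m along the plane.

y_p = 7.52 m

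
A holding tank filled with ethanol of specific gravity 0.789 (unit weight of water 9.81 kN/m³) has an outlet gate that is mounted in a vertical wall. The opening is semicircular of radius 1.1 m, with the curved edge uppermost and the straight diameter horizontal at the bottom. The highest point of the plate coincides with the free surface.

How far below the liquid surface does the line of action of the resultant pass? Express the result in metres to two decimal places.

h_p = 0.77 m

γ = 0.789 × 9.81 = 7.74009 kN/m³.
The centroid lies 4r/(3π) = 0.466854 m above the diameter, so r − 4r/(3π) = 1.1 − 0.466854 = 0.633146 m below the topmost point, so the centroid depth is h_c = 0.633146 m.
A = πr²/2 = π × 1.1²/2 = 1.90066 m².
Resultant F = γ·h_c·A = 7.74009 × 0.633146 × 1.90066 = 9.31439 kN.
I_c = (π/8 − 8/(9π))·r⁴ = 0.109757 × 1.1⁴ = 0.160695 m⁴.
Centre of pressure: y_p = y_c + I_c/(y_c·A) = 0.633146 + 0.160695/(0.633146 × 1.90066) = 0.633146 + 0.133535 = 0.766681 m along the plane.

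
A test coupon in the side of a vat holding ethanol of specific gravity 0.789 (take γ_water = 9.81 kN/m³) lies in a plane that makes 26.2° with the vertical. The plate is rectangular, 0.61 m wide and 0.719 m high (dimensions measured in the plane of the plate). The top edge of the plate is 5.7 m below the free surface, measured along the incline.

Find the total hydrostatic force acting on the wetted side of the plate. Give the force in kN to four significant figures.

γ = 0.789 × 9.81 = 7.74009 kN/m³.
The plate makes 26.2° with the vertical, i.e. θ = 90° − 26.2° = 63.8° to the horizontal. Measuring y along the incline from the free-surface line, vertical depth h = y·sinθ with sinθ = 0.897258.
The centroid lies 0.719/2 = 0.3595 m below the top edge, so y_c = 5.7 + 0.3595 = 6.0595 m and h_c = 6.0595 × 0.897258 = 5.43693 m.
A = 0.61 × 0.719 = 0.43859 m².
Resultant F = γ·h_c·A = 7.74009 × 5.43693 × 0.43859 = 18.4569 kN.

F ≈ 18.46 kN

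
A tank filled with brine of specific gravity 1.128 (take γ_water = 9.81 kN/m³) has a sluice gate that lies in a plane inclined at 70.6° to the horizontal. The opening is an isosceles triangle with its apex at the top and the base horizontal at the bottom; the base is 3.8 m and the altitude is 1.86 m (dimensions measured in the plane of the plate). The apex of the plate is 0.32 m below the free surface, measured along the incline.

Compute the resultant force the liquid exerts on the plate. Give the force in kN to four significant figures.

F ≈ 57.54 kN

γ = 1.128 × 9.81 = 11.06568 kN/m³.
Let θ = 70.6° be the plate's angle to the horizontal; measure y along the incline from where the plane meets the free surface. Vertical depth h = y·sinθ with sinθ = 0.943223.
With the apex up, the centroid sits 2h/3 = 2 × 1.86/3 = 1.24 m below the apex, so y_c = 0.32 + 1.24 = 1.56 m and h_c = 1.56 × 0.943223 = 1.47143 m.
A = ½ × 3.8 × 1.86 = 3.534 m².
Resultant F = γ·h_c·A = 11.06568 × 1.47143 × 3.534 = 57.5419 kN.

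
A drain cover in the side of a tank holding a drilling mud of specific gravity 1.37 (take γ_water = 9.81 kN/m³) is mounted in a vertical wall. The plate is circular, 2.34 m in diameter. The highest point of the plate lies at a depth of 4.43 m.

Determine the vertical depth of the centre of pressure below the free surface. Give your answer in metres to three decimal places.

γ = 1.37 × 9.81 = 13.4397 kN/m³.
The centroid is at the centre, 1.17 m below the top of the plate, so the centroid depth is h_c = 4.43 + 1.17 = 5.6 m.
A = π(1.17)² = 4.30053 m².
Resultant F = γ·h_c·A = 13.4397 × 5.6 × 4.30053 = 323.668 kN.
I_c = πr⁴/4 = π × 1.17⁴/4 = 1.47175 m⁴.
Centre of pressure: y_p = y_c + I_c/(y_c·A) = 5.6 + 1.47175/(5.6 × 4.30053) = 5.6 + 0.0611117 = 5.66111 m along the plane.

h_p = 5.661 m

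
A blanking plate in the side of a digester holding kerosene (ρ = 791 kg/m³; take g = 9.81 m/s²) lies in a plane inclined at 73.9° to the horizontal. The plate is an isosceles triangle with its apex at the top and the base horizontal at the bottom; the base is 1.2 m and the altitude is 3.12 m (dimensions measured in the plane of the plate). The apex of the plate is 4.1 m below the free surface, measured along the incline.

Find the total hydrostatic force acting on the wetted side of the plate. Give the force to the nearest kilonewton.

γ = ρg = 791 × 9.81 / 1000 = 7.75971 kN/m³.
Let θ = 73.9° be the plate's angle to the horizontal; measure y along the incline from where the plane meets the free surface. Vertical depth h = y·sinθ with sinθ = 0.960779.
With the apex up, the centroid sits 2h/3 = 2 × 3.12/3 = 2.08 m below the apex, so y_c = 4.1 + 2.08 = 6.18 m and h_c = 6.18 × 0.960779 = 5.93761 m.
A = ½ × 1.2 × 3.12 = 1.872 m².
Resultant F = γ·h_c·A = 7.75971 × 5.93761 × 1.872 = 86.2508 kN.

F ≈ 86 kN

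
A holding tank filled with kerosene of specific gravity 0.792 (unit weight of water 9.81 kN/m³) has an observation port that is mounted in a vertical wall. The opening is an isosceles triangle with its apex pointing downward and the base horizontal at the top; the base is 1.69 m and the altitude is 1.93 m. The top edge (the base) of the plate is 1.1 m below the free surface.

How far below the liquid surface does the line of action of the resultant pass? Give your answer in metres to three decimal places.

h_p = 1.862 m

γ = 0.792 × 9.81 = 7.76952 kN/m³.
With the apex down, the centroid sits h/3 = 1.93/3 = 0.643333 m below the base (the top edge), so the centroid depth is h_c = 1.1 + 0.643333 = 1.74333 m.
A = ½ × 1.69 × 1.93 = 1.63085 m².
Resultant F = γ·h_c·A = 7.76952 × 1.74333 × 1.63085 = 22.0896 kN.
I_c = b·h³/36 = 1.69 × 1.93³/36 = 0.337486 m⁴.
Centre of pressure: y_p = y_c + I_c/(y_c·A) = 1.74333 + 0.337486/(1.74333 × 1.63085) = 1.74333 + 0.118703 = 1.86203 m along the plane.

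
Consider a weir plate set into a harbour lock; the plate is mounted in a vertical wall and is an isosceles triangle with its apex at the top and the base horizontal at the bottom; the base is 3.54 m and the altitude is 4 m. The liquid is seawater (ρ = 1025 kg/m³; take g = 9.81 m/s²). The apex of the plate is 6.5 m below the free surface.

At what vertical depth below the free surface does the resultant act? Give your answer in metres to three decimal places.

h_p = 9.264 m

γ = ρg = 1025 × 9.81 / 1000 = 10.05525 kN/m³.
With the apex up, the centroid sits 2h/3 = 2 × 4/3 = 2.66667 m below the apex, so the centroid depth is h_c = 6.5 + 2.66667 = 9.16667 m.
A = ½ × 3.54 × 4 = 7.08 m².
Resultant F = γ·h_c·A = 10.05525 × 9.16667 × 7.08 = 652.586 kN.
I_c = b·h³/36 = 3.54 × 4³/36 = 6.29333 m⁴.
Centre of pressure: y_p = y_c + I_c/(y_c·A) = 9.16667 + 6.29333/(9.16667 × 7.08) = 9.16667 + 0.0969696 = 9.26364 m along the plane.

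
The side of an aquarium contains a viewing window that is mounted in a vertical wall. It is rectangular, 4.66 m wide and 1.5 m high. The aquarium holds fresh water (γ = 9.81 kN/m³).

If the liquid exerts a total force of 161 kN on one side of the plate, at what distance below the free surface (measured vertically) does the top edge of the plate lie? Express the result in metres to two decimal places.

γ = 9.81 kN/m³.
A = 4.66 × 1.5 = 6.99 m².
From F = γ·h_c·A, the centroid depth is h_c = 161/(9.81 × 6.99) = 2.3479 m.
The centroid lies 1.5/2 = 0.75 m below the top edge, so the top edge sits at h_top = 2.3479 − 0.75 = 1.5979 m below the surface.

d_top ≈ 1.60 m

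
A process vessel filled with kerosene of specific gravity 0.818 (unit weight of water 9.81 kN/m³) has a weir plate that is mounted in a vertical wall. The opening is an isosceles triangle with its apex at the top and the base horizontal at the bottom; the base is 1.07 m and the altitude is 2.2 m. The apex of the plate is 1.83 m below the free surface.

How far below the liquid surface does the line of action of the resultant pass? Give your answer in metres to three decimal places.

γ = 0.818 × 9.81 = 8.02458 kN/m³.
With the apex up, the centroid sits 2h/3 = 2 × 2.2/3 = 1.46667 m below the apex, so the centroid depth is h_c = 1.83 + 1.46667 = 3.29667 m.
A = ½ × 1.07 × 2.2 = 1.177 m².
Resultant F = γ·h_c·A = 8.02458 × 3.29667 × 1.177 = 31.1368 kN.
I_c = b·h³/36 = 1.07 × 2.2³/36 = 0.316482 m⁴.
Centre of pressure: y_p = y_c + I_c/(y_c·A) = 3.29667 + 0.316482/(3.29667 × 1.177) = 3.29667 + 0.0815637 = 3.37823 m along the plane.

h_p = 3.378 m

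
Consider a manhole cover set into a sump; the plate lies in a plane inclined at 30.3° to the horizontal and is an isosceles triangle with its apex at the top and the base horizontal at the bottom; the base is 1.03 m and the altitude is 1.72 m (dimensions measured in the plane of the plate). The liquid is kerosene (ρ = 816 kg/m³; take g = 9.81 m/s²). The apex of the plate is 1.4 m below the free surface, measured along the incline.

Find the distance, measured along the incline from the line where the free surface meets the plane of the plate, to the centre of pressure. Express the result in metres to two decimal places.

y_p = 2.61 m

γ = ρg = 816 × 9.81 / 1000 = 8.00496 kN/m³.
Let θ = 30.3° be the plate's angle to the horizontal; measure y along the incline from where the plane meets the free surface. Vertical depth h = y·sinθ with sinθ = 0.504528.
With the apex up, the centroid sits 2h/3 = 2 × 1.72/3 = 1.14667 m below the apex, so y_c = 1.4 + 1.14667 = 2.54667 m and h_c = 2.54667 × 0.504528 = 1.28487 m.
A = ½ × 1.03 × 1.72 = 0.8858 m².
Resultant F = γ·h_c·A = 8.00496 × 1.28487 × 0.8858 = 9.11075 kN.
I_c = b·h³/36 = 1.03 × 1.72³/36 = 0.145586 m⁴.
Centre of pressure: y_p = y_c + I_c/(y_c·A) = 2.54667 + 0.145586/(2.54667 × 0.8858) = 2.54667 + 0.0645374 = 2.61121 m along the plane.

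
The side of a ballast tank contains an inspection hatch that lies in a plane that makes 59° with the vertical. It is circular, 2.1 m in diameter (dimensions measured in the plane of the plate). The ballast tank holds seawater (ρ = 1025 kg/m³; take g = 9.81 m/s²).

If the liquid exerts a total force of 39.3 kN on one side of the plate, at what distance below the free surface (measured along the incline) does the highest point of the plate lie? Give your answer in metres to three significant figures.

y_top ≈ 1.14 m

γ = ρg = 1025 × 9.81 / 1000 = 10.05525 kN/m³.
A = π(1.05)² = 3.46361 m².
From F = γ·h_c·A, the centroid depth is h_c = 39.3/(10.05525 × 3.46361) = 1.12842 m.
The plate makes 59° with the vertical, i.e. θ = 90° − 59° = 31° to the horizontal. Measuring y along the incline from the free-surface line, vertical depth h = y·sinθ with sinθ = 0.515038.
Along the incline, y_c = h_c/sinθ = 1.12842/0.515038 = 2.19095 m.
The centroid is at the centre, 1.05 m below the top of the plate, so the highest point sits at y_top = 2.19095 − 1.05 = 1.14095 m along the incline.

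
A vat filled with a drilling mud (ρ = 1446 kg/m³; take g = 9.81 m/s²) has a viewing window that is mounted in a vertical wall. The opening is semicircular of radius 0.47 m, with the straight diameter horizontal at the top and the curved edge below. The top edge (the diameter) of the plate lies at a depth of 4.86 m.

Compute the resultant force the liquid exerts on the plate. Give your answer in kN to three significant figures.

F ≈ 24.9 kN

γ = ρg = 1446 × 9.81 / 1000 = 14.18526 kN/m³.
The centroid of a semicircle lies 4r/(3π) = 0.199474 m from the diameter, here below the top edge, so the centroid depth is h_c = 4.86 + 0.199474 = 5.05947 m.
A = πr²/2 = π × 0.47²/2 = 0.346989 m².
Resultant F = γ·h_c·A = 14.18526 × 5.05947 × 0.346989 = 24.9034 kN.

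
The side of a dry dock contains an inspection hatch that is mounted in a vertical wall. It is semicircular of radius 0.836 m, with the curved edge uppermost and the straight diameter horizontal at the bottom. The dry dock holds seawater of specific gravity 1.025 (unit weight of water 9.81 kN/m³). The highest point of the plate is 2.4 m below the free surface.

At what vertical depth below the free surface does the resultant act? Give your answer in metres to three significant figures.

h_p = 2.90 m

γ = 1.025 × 9.81 = 10.05525 kN/m³.
The centroid lies 4r/(3π) = 0.354809 m above the diameter, so r − 4r/(3π) = 0.836 − 0.354809 = 0.481191 m below the topmost point, so the centroid depth is h_c = 2.4 + 0.481191 = 2.88119 m.
A = πr²/2 = π × 0.836²/2 = 1.09782 m².
Resultant F = γ·h_c·A = 10.05525 × 2.88119 × 1.09782 = 31.805 kN.
I_c = (π/8 − 8/(9π))·r⁴ = 0.109757 × 0.836⁴ = 0.0536114 m⁴.
Centre of pressure: y_p = y_c + I_c/(y_c·A) = 2.88119 + 0.0536114/(2.88119 × 1.09782) = 2.88119 + 0.0169494 = 2.89814 m along the plane.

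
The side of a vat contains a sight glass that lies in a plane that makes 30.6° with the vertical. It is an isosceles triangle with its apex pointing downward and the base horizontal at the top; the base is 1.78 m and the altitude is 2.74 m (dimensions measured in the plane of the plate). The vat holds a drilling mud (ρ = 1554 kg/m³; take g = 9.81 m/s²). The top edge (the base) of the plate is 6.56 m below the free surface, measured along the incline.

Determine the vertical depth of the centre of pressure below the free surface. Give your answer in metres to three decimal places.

h_p = 6.481 m

γ = ρg = 1554 × 9.81 / 1000 = 15.24474 kN/m³.
The plate makes 30.6° with the vertical, i.e. θ = 90° − 30.6° = 59.4° to the horizontal. Measuring y along the incline from the free-surface line, vertical depth h = y·sinθ with sinθ = 0.860742.
With the apex down, the centroid sits h/3 = 2.74/3 = 0.913333 m below the base (the top edge), so y_c = 6.56 + 0.913333 = 7.47333 m and h_c = 7.47333 × 0.860742 = 6.43261 m.
A = ½ × 1.78 × 2.74 = 2.4386 m².
Resultant F = γ·h_c·A = 15.24474 × 6.43261 × 2.4386 = 239.138 kN.
I_c = b·h³/36 = 1.78 × 2.74³/36 = 1.01711 m⁴.
Centre of pressure: y_p = y_c + I_c/(y_c·A) = 7.47333 + 1.01711/(7.47333 × 2.4386) = 7.47333 + 0.0558102 = 7.52914 m along the plane.
Vertically, h_p = y_p·sinθ = 7.52914 × 0.860742 = 6.48065 m.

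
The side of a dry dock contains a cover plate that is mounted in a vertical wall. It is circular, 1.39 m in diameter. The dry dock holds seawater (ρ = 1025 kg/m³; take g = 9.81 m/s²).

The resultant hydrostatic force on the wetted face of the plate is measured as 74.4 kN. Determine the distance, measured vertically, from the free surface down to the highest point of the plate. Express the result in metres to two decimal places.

γ = ρg = 1025 × 9.81 / 1000 = 10.05525 kN/m³.
A = π(0.695)² = 1.51747 m².
From F = γ·h_c·A, the centroid depth is h_c = 74.4/(10.05525 × 1.51747) = 4.87596 m.
The centroid is at the centre, 0.695 m below the top of the plate, so the highest point sits at h_top = 4.87596 − 0.695 = 4.18096 m below the surface.

d_top ≈ 4.18 m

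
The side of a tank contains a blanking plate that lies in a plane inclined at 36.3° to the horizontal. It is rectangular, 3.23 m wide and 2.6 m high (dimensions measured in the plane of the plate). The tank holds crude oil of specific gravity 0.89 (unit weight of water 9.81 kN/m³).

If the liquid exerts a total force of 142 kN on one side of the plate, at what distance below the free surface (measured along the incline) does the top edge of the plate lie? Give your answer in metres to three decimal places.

y_top ≈ 1.971 m

γ = 0.89 × 9.81 = 8.7309 kN/m³.
A = 3.23 × 2.6 = 8.398 m².
From F = γ·h_c·A, the centroid depth is h_c = 142/(8.7309 × 8.398) = 1.93666 m.
Let θ = 36.3° be the plate's angle to the horizontal; measure y along the incline from where the plane meets the free surface. Vertical depth h = y·sinθ with sinθ = 0.592013.
Along the incline, y_c = h_c/sinθ = 1.93666/0.592013 = 3.27131 m.
The centroid lies 2.6/2 = 1.3 m below the top edge, so the top edge sits at y_top = 3.27131 − 1.3 = 1.97131 m along the incline.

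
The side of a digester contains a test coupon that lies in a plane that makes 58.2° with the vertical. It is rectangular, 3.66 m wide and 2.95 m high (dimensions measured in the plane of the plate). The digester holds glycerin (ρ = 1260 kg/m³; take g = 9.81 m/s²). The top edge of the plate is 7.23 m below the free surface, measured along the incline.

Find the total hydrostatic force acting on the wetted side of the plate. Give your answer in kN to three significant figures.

F ≈ 612 kN

γ = ρg = 1260 × 9.81 / 1000 = 12.3606 kN/m³.
The plate makes 58.2° with the vertical, i.e. θ = 90° − 58.2° = 31.8° to the horizontal. Measuring y along the incline from the free-surface line, vertical depth h = y·sinθ with sinθ = 0.526956.
The centroid lies 2.95/2 = 1.475 m below the top edge, so y_c = 7.23 + 1.475 = 8.705 m and h_c = 8.705 × 0.526956 = 4.58715 m.
A = 3.66 × 2.95 = 10.797 m².
Resultant F = γ·h_c·A = 12.3606 × 4.58715 × 10.797 = 612.189 kN.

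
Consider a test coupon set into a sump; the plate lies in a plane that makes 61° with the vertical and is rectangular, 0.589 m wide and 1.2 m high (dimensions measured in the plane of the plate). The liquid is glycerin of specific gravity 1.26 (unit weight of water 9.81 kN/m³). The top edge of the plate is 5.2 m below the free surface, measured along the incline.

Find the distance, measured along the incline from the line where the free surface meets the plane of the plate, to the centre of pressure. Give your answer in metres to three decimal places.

y_p = 5.821 m

γ = 1.26 × 9.81 = 12.3606 kN/m³.
The plate makes 61° with the vertical, i.e. θ = 90° − 61° = 29° to the horizontal. Measuring y along the incline from the free-surface line, vertical depth h = y·sinθ with sinθ = 0.484810.
The centroid lies 1.2/2 = 0.6 m below the top edge, so y_c = 5.2 + 0.6 = 5.8 m and h_c = 5.8 × 0.484810 = 2.8119 m.
A = 0.589 × 1.2 = 0.7068 m².
Resultant F = γ·h_c·A = 12.3606 × 2.8119 × 0.7068 = 24.5661 kN.
I_c = b·h³/12 = 0.589 × 1.2³/12 = 0.084816 m⁴.
Centre of pressure: y_p = y_c + I_c/(y_c·A) = 5.8 + 0.084816/(5.8 × 0.7068) = 5.8 + 0.0206897 = 5.82069 m along the plane.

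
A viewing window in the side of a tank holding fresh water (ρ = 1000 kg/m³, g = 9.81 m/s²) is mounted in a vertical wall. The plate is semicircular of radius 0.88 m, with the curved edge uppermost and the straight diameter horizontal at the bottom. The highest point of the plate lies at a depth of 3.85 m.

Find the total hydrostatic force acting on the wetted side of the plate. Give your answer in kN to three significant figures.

F ≈ 52.0 kN

γ = ρg = 1000 × 9.81 = 9810 N/m³ = 9.81 kN/m³.
The centroid lies 4r/(3π) = 0.373484 m above the diameter, so r − 4r/(3π) = 0.88 − 0.373484 = 0.506516 m below the topmost point, so the centroid depth is h_c = 3.85 + 0.506516 = 4.35652 m.
A = πr²/2 = π × 0.88²/2 = 1.21642 m².
Resultant F = γ·h_c·A = 9.81 × 4.35652 × 1.21642 = 51.9867 kN.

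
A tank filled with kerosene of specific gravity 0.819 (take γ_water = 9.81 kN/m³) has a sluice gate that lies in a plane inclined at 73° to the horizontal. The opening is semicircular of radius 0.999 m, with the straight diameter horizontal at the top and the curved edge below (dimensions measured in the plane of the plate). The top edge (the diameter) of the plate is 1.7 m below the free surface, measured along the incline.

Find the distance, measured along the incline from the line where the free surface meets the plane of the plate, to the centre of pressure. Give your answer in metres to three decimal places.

y_p = 2.157 m

γ = 0.819 × 9.81 = 8.03439 kN/m³.
Let θ = 73° be the plate's angle to the horizontal; measure y along the incline from where the plane meets the free surface. Vertical depth h = y·sinθ with sinθ = 0.956305.
The centroid of a semicircle lies 4r/(3π) = 0.423989 m from the diameter, here below the top edge, so y_c = 1.7 + 0.423989 = 2.12399 m and h_c = 2.12399 × 0.956305 = 2.03118 m.
A = πr²/2 = π × 0.999²/2 = 1.56766 m².
Resultant F = γ·h_c·A = 8.03439 × 2.03118 × 1.56766 = 25.5831 kN.
I_c = (π/8 − 8/(9π))·r⁴ = 0.109757 × 0.999⁴ = 0.109319 m⁴.
Centre of pressure: y_p = y_c + I_c/(y_c·A) = 2.12399 + 0.109319/(2.12399 × 1.56766) = 2.12399 + 0.0328315 = 2.15682 m along the plane.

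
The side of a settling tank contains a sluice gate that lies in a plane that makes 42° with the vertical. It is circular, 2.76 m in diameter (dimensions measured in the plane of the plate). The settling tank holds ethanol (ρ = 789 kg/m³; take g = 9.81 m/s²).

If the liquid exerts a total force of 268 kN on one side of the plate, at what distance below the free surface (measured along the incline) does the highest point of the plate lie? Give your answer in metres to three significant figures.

γ = ρg = 789 × 9.81 / 1000 = 7.74009 kN/m³.
A = π(1.38)² = 5.98285 m².
From F = γ·h_c·A, the centroid depth is h_c = 268/(7.74009 × 5.98285) = 5.78736 m.
The plate makes 42° with the vertical, i.e. θ = 90° − 42° = 48° to the horizontal. Measuring y along the incline from the free-surface line, vertical depth h = y·sinθ with sinθ = 0.743145.
Along the incline, y_c = h_c/sinθ = 5.78736/0.743145 = 7.78766 m.
The centroid is at the centre, 1.38 m below the top of the plate, so the highest point sits at y_top = 7.78766 − 1.38 = 6.40766 m along the incline.

y_top ≈ 6.41 m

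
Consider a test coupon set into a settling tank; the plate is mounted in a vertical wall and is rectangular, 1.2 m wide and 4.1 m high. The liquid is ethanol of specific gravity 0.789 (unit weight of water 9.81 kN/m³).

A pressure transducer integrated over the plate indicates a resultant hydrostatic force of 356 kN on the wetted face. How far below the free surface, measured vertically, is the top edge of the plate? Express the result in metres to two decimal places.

γ = 0.789 × 9.81 = 7.74009 kN/m³.
A = 1.2 × 4.1 = 4.92 m².
From F = γ·h_c·A, the centroid depth is h_c = 356/(7.74009 × 4.92) = 9.34843 m.
The centroid lies 4.1/2 = 2.05 m below the top edge, so the top edge sits at h_top = 9.34843 − 2.05 = 7.29843 m below the surface.

d_top ≈ 7.30 m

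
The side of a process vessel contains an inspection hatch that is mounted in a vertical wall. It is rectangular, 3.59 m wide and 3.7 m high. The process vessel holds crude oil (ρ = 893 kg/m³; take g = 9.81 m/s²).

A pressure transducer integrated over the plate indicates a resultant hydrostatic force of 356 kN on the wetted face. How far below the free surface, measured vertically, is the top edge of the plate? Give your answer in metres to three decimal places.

d_top ≈ 1.209 m

γ = ρg = 893 × 9.81 / 1000 = 8.76033 kN/m³.
A = 3.59 × 3.7 = 13.283 m².
From F = γ·h_c·A, the centroid depth is h_c = 356/(8.76033 × 13.283) = 3.05938 m.
The centroid lies 3.7/2 = 1.85 m below the top edge, so the top edge sits at h_top = 3.05938 − 1.85 = 1.20938 m below the surface.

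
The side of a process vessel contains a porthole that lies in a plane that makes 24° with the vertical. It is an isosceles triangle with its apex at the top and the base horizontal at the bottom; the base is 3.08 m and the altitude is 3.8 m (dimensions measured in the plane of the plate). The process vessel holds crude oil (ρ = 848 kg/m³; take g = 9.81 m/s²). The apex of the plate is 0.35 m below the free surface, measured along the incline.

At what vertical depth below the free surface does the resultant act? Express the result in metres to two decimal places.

h_p = 2.89 m

γ = ρg = 848 × 9.81 / 1000 = 8.31888 kN/m³.
The plate makes 24° with the vertical, i.e. θ = 90° − 24° = 66° to the horizontal. Measuring y along the incline from the free-surface line, vertical depth h = y·sinθ with sinθ = 0.913545.
With the apex up, the centroid sits 2h/3 = 2 × 3.8/3 = 2.53333 m below the apex, so y_c = 0.35 + 2.53333 = 2.88333 m and h_c = 2.88333 × 0.913545 = 2.63405 m.
A = ½ × 3.08 × 3.8 = 5.852 m².
Resultant F = γ·h_c·A = 8.31888 × 2.63405 × 5.852 = 128.231 kN.
I_c = b·h³/36 = 3.08 × 3.8³/36 = 4.6946 m⁴.
Centre of pressure: y_p = y_c + I_c/(y_c·A) = 2.88333 + 4.6946/(2.88333 × 5.852) = 2.88333 + 0.278227 = 3.16156 m along the plane.
Vertically, h_p = y_p·sinθ = 3.16156 × 0.913545 = 2.88823 m.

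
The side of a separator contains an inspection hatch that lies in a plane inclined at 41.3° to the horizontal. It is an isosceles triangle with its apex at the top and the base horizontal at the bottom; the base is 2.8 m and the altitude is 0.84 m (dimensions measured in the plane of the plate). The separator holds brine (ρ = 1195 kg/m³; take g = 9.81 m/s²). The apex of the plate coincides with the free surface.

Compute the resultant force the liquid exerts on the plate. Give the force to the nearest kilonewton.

γ = ρg = 1195 × 9.81 / 1000 = 11.72295 kN/m³.
Let θ = 41.3° be the plate's angle to the horizontal; measure y along the incline from where the plane meets the free surface. Vertical depth h = y·sinθ with sinθ = 0.660002.
With the apex up, the centroid sits 2h/3 = 2 × 0.84/3 = 0.56 m below the apex, so y_c = 0.56 m and h_c = 0.56 × 0.660002 = 0.369601 m.
A = ½ × 2.8 × 0.84 = 1.176 m².
Resultant F = γ·h_c·A = 11.72295 × 0.369601 × 1.176 = 5.09539 kN.

F ≈ 5 kN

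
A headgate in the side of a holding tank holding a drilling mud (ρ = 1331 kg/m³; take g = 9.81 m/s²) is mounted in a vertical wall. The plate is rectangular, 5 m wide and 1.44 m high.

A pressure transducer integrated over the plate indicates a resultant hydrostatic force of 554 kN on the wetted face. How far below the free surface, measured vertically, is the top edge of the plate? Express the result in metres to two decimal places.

d_top ≈ 5.17 m

γ = ρg = 1331 × 9.81 / 1000 = 13.05711 kN/m³.
A = 5 × 1.44 = 7.2 m².
From F = γ·h_c·A, the centroid depth is h_c = 554/(13.05711 × 7.2) = 5.89292 m.
The centroid lies 1.44/2 = 0.72 m below the top edge, so the top edge sits at h_top = 5.89292 − 0.72 = 5.17292 m below the surface.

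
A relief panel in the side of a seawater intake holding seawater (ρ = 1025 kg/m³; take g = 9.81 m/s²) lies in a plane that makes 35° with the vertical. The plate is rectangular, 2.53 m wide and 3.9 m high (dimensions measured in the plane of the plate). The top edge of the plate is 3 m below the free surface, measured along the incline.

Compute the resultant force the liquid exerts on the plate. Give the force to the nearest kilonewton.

F ≈ 402 kN

γ = ρg = 1025 × 9.81 / 1000 = 10.05525 kN/m³.
The plate makes 35° with the vertical, i.e. θ = 90° − 35° = 55° to the horizontal. Measuring y along the incline from the free-surface line, vertical depth h = y·sinθ with sinθ = 0.819152.
The centroid lies 3.9/2 = 1.95 m below the top edge, so y_c = 3 + 1.95 = 4.95 m and h_c = 4.95 × 0.819152 = 4.0548 m.
A = 2.53 × 3.9 = 9.867 m².
Resultant F = γ·h_c·A = 10.05525 × 4.0548 × 9.867 = 402.298 kN.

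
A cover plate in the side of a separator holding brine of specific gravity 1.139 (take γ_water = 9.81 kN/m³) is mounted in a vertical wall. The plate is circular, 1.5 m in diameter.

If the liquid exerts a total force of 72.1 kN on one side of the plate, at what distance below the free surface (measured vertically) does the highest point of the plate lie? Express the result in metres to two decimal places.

γ = 1.139 × 9.81 = 11.17359 kN/m³.
A = π(0.75)² = 1.76715 m².
From F = γ·h_c·A, the centroid depth is h_c = 72.1/(11.17359 × 1.76715) = 3.65148 m.
The centroid is at the centre, 0.75 m below the top of the plate, so the highest point sits at h_top = 3.65148 − 0.75 = 2.90148 m below the surface.

d_top ≈ 2.90 m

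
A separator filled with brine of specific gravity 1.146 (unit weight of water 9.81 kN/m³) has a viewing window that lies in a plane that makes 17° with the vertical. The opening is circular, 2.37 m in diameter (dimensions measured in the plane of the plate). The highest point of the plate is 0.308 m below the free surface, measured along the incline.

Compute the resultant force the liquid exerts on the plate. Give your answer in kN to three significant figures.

γ = 1.146 × 9.81 = 11.24226 kN/m³.
The plate makes 17° with the vertical, i.e. θ = 90° − 17° = 73° to the horizontal. Measuring y along the incline from the free-surface line, vertical depth h = y·sinθ with sinθ = 0.956305.
The centroid is at the centre, 1.185 m below the top of the plate, so y_c = 0.308 + 1.185 = 1.493 m and h_c = 1.493 × 0.956305 = 1.42776 m.
A = π(1.185)² = 4.4115 m².
Resultant F = γ·h_c·A = 11.24226 × 1.42776 × 4.4115 = 70.8101 kN.

F ≈ 70.8 kN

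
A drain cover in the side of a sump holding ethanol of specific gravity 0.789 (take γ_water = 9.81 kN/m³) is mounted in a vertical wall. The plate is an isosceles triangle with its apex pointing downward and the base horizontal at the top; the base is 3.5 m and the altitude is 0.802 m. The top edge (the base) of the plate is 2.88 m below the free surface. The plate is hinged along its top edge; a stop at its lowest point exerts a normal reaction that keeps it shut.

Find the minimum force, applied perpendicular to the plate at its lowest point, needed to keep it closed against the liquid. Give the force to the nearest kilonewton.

P ≈ 12 kN

γ = 0.789 × 9.81 = 7.74009 kN/m³.
With the apex down, the centroid sits h/3 = 0.802/3 = 0.267333 m below the base (the top edge), so the centroid depth is h_c = 2.88 + 0.267333 = 3.14733 m.
A = ½ × 3.5 × 0.802 = 1.4035 m².
Resultant F = γ·h_c·A = 7.74009 × 3.14733 × 1.4035 = 34.1901 kN.
I_c = b·h³/36 = 3.5 × 0.802³/36 = 0.050152 m⁴.
Centre of pressure: y_p = y_c + I_c/(y_c·A) = 3.14733 + 0.050152/(3.14733 × 1.4035) = 3.14733 + 0.0113536 = 3.15868 m along the plane.
The resultant acts 0.267333 + 0.0113536 = 0.278687 m (along the plate) below the hinge at the top edge, so the moment about the hinge is M = F × 0.278687 = 34.1901 × 0.278687 = 9.52834 kN·m.
A normal force at the bottom, 0.802 m from the hinge, must supply this moment: P = 9.52834/0.802 = 11.8807 kN.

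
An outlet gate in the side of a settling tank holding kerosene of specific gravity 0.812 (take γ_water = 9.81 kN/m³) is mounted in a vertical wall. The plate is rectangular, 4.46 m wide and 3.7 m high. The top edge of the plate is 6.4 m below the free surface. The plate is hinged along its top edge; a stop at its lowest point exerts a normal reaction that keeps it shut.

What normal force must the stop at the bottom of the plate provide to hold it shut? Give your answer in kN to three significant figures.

P ≈ 583 kN

γ = 0.812 × 9.81 = 7.96572 kN/m³.
The centroid lies 3.7/2 = 1.85 m below the top edge, so the centroid depth is h_c = 6.4 + 1.85 = 8.25 m.
A = 4.46 × 3.7 = 16.502 m².
Resultant F = γ·h_c·A = 7.96572 × 8.25 × 16.502 = 1084.47 kN.
I_c = b·h³/12 = 4.46 × 3.7³/12 = 18.826 m⁴.
Centre of pressure: y_p = y_c + I_c/(y_c·A) = 8.25 + 18.826/(8.25 × 16.502) = 8.25 + 0.138283 = 8.38828 m along the plane.
The resultant acts 1.85 + 0.138283 = 1.98828 m (along the plate) below the hinge at the top edge, so the moment about the hinge is M = F × 1.98828 = 1084.47 × 1.98828 = 2156.23 kN·m.
A normal force at the bottom, 3.7 m from the hinge, must supply this moment: P = 2156.23/3.7 = 582.765 kN.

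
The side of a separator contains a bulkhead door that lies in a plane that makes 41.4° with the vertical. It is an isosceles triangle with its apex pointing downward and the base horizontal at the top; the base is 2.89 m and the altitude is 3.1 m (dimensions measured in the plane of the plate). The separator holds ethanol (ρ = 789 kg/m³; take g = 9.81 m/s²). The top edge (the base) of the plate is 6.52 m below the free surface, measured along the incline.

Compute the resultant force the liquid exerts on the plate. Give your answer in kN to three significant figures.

F ≈ 196 kN

γ = ρg = 789 × 9.81 / 1000 = 7.74009 kN/m³.
The plate makes 41.4° with the vertical, i.e. θ = 90° − 41.4° = 48.6° to the horizontal. Measuring y along the incline from the free-surface line, vertical depth h = y·sinθ with sinθ = 0.750111.
With the apex down, the centroid sits h/3 = 3.1/3 = 1.03333 m below the base (the top edge), so y_c = 6.52 + 1.03333 = 7.55333 m and h_c = 7.55333 × 0.750111 = 5.66584 m.
A = ½ × 2.89 × 3.1 = 4.4795 m².
Resultant F = γ·h_c·A = 7.74009 × 5.66584 × 4.4795 = 196.444 kN.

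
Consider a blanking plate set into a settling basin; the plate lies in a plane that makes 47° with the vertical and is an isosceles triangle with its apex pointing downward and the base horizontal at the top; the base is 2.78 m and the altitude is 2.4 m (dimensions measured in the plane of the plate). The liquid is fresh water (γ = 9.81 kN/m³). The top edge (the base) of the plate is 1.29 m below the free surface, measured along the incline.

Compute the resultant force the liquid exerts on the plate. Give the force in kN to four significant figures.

γ = 9.81 kN/m³.
The plate makes 47° with the vertical, i.e. θ = 90° − 47° = 43° to the horizontal. Measuring y along the incline from the free-surface line, vertical depth h = y·sinθ with sinθ = 0.681998.
With the apex down, the centroid sits h/3 = 2.4/3 = 0.8 m below the base (the top edge), so y_c = 1.29 + 0.8 = 2.09 m and h_c = 2.09 × 0.681998 = 1.42538 m.
A = ½ × 2.78 × 2.4 = 3.336 m².
Resultant F = γ·h_c·A = 9.81 × 1.42538 × 3.336 = 46.6472 kN.

F ≈ 46.65 kN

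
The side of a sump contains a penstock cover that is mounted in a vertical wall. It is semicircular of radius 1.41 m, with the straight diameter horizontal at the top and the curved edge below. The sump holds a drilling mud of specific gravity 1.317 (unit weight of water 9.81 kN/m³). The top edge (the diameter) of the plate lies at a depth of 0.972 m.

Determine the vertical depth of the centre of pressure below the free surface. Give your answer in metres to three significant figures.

γ = 1.317 × 9.81 = 12.91977 kN/m³.
The centroid of a semicircle lies 4r/(3π) = 0.598423 m from the diameter, here below the top edge, so the centroid depth is h_c = 0.972 + 0.598423 = 1.57042 m.
A = πr²/2 = π × 1.41²/2 = 3.1229 m².
Resultant F = γ·h_c·A = 12.91977 × 1.57042 × 3.1229 = 63.362 kN.
I_c = (π/8 − 8/(9π))·r⁴ = 0.109757 × 1.41⁴ = 0.433819 m⁴.
Centre of pressure: y_p = y_c + I_c/(y_c·A) = 1.57042 + 0.433819/(1.57042 × 3.1229) = 1.57042 + 0.0884575 = 1.65888 m along the plane.

h_p = 1.66 m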